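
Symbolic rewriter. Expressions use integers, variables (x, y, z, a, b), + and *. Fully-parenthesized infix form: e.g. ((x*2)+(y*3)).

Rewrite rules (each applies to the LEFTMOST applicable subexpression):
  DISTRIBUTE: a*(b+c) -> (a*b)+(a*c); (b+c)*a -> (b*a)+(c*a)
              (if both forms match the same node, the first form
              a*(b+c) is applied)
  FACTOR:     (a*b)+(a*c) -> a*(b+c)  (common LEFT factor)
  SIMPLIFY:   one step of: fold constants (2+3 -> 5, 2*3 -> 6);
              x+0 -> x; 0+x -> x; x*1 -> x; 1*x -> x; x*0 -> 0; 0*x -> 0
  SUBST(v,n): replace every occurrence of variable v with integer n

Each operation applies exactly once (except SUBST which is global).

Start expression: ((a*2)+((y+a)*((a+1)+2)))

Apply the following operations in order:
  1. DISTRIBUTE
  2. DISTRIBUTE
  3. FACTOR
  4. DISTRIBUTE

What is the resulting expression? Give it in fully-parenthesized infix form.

Start: ((a*2)+((y+a)*((a+1)+2)))
Apply DISTRIBUTE at R (target: ((y+a)*((a+1)+2))): ((a*2)+((y+a)*((a+1)+2))) -> ((a*2)+(((y+a)*(a+1))+((y+a)*2)))
Apply DISTRIBUTE at RL (target: ((y+a)*(a+1))): ((a*2)+(((y+a)*(a+1))+((y+a)*2))) -> ((a*2)+((((y+a)*a)+((y+a)*1))+((y+a)*2)))
Apply FACTOR at RL (target: (((y+a)*a)+((y+a)*1))): ((a*2)+((((y+a)*a)+((y+a)*1))+((y+a)*2))) -> ((a*2)+(((y+a)*(a+1))+((y+a)*2)))
Apply DISTRIBUTE at RL (target: ((y+a)*(a+1))): ((a*2)+(((y+a)*(a+1))+((y+a)*2))) -> ((a*2)+((((y+a)*a)+((y+a)*1))+((y+a)*2)))

Answer: ((a*2)+((((y+a)*a)+((y+a)*1))+((y+a)*2)))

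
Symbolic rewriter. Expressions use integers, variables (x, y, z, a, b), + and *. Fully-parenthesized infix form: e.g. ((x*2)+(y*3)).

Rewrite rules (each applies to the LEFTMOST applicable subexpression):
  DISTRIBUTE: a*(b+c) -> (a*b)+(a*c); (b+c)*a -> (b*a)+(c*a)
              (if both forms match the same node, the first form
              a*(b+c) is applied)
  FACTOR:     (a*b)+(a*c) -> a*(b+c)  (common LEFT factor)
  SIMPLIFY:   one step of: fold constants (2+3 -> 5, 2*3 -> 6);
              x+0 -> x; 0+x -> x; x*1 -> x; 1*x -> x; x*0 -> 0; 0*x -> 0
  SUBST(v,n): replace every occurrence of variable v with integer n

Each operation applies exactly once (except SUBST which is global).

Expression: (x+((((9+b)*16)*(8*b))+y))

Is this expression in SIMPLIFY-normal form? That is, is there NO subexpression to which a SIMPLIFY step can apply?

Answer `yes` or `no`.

Answer: yes

Derivation:
Expression: (x+((((9+b)*16)*(8*b))+y))
Scanning for simplifiable subexpressions (pre-order)...
  at root: (x+((((9+b)*16)*(8*b))+y)) (not simplifiable)
  at R: ((((9+b)*16)*(8*b))+y) (not simplifiable)
  at RL: (((9+b)*16)*(8*b)) (not simplifiable)
  at RLL: ((9+b)*16) (not simplifiable)
  at RLLL: (9+b) (not simplifiable)
  at RLR: (8*b) (not simplifiable)
Result: no simplifiable subexpression found -> normal form.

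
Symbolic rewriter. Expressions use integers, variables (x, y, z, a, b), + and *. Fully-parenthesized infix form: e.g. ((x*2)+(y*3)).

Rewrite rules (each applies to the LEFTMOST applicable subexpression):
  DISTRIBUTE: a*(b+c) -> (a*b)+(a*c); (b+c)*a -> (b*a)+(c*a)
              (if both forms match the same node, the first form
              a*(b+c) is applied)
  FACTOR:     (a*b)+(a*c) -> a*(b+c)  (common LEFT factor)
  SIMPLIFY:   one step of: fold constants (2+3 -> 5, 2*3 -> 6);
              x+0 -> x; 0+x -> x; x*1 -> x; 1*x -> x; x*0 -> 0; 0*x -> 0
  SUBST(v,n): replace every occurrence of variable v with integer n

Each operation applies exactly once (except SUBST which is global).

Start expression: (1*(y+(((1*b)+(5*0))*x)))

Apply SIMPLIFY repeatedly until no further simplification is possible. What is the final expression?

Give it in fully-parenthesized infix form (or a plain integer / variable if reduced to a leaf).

Start: (1*(y+(((1*b)+(5*0))*x)))
Step 1: at root: (1*(y+(((1*b)+(5*0))*x))) -> (y+(((1*b)+(5*0))*x)); overall: (1*(y+(((1*b)+(5*0))*x))) -> (y+(((1*b)+(5*0))*x))
Step 2: at RLL: (1*b) -> b; overall: (y+(((1*b)+(5*0))*x)) -> (y+((b+(5*0))*x))
Step 3: at RLR: (5*0) -> 0; overall: (y+((b+(5*0))*x)) -> (y+((b+0)*x))
Step 4: at RL: (b+0) -> b; overall: (y+((b+0)*x)) -> (y+(b*x))
Fixed point: (y+(b*x))

Answer: (y+(b*x))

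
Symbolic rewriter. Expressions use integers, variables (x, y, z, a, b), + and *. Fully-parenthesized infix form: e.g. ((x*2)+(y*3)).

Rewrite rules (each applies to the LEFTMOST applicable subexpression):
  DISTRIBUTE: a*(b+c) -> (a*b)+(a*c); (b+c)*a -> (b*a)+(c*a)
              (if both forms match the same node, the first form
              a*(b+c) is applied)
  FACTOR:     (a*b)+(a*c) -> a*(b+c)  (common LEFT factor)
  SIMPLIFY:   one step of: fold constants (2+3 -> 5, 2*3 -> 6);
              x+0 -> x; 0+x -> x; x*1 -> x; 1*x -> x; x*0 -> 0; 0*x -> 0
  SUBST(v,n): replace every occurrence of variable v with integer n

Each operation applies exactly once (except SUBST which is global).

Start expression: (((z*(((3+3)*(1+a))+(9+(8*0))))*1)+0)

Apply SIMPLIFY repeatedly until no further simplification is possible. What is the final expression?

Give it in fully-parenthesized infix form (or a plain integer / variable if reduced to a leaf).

Start: (((z*(((3+3)*(1+a))+(9+(8*0))))*1)+0)
Step 1: at root: (((z*(((3+3)*(1+a))+(9+(8*0))))*1)+0) -> ((z*(((3+3)*(1+a))+(9+(8*0))))*1); overall: (((z*(((3+3)*(1+a))+(9+(8*0))))*1)+0) -> ((z*(((3+3)*(1+a))+(9+(8*0))))*1)
Step 2: at root: ((z*(((3+3)*(1+a))+(9+(8*0))))*1) -> (z*(((3+3)*(1+a))+(9+(8*0)))); overall: ((z*(((3+3)*(1+a))+(9+(8*0))))*1) -> (z*(((3+3)*(1+a))+(9+(8*0))))
Step 3: at RLL: (3+3) -> 6; overall: (z*(((3+3)*(1+a))+(9+(8*0)))) -> (z*((6*(1+a))+(9+(8*0))))
Step 4: at RRR: (8*0) -> 0; overall: (z*((6*(1+a))+(9+(8*0)))) -> (z*((6*(1+a))+(9+0)))
Step 5: at RR: (9+0) -> 9; overall: (z*((6*(1+a))+(9+0))) -> (z*((6*(1+a))+9))
Fixed point: (z*((6*(1+a))+9))

Answer: (z*((6*(1+a))+9))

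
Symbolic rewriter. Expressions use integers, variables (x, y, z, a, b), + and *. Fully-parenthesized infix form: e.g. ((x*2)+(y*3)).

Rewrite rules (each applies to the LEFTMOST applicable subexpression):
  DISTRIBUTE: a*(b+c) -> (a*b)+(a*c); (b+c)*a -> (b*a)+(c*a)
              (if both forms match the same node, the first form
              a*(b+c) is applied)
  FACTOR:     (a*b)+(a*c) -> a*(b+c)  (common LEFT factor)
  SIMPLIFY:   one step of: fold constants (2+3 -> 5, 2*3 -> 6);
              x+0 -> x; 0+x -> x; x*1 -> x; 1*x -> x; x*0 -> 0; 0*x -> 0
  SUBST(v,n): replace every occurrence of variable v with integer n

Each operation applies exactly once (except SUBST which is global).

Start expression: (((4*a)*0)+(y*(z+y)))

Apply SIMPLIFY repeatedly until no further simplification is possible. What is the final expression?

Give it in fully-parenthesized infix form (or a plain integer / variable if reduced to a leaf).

Answer: (y*(z+y))

Derivation:
Start: (((4*a)*0)+(y*(z+y)))
Step 1: at L: ((4*a)*0) -> 0; overall: (((4*a)*0)+(y*(z+y))) -> (0+(y*(z+y)))
Step 2: at root: (0+(y*(z+y))) -> (y*(z+y)); overall: (0+(y*(z+y))) -> (y*(z+y))
Fixed point: (y*(z+y))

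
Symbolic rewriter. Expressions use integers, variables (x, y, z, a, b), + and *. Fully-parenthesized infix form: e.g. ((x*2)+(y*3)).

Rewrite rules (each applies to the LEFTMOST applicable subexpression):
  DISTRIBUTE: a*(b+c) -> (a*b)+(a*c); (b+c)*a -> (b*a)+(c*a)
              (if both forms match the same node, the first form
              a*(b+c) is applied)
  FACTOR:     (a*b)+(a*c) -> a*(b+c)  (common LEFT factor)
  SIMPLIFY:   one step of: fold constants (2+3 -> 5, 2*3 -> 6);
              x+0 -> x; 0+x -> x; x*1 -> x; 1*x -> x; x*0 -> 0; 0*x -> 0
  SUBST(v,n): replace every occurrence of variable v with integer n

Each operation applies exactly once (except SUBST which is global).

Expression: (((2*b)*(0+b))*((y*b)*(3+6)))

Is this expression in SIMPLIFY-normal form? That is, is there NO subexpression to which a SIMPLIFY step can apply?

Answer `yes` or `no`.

Expression: (((2*b)*(0+b))*((y*b)*(3+6)))
Scanning for simplifiable subexpressions (pre-order)...
  at root: (((2*b)*(0+b))*((y*b)*(3+6))) (not simplifiable)
  at L: ((2*b)*(0+b)) (not simplifiable)
  at LL: (2*b) (not simplifiable)
  at LR: (0+b) (SIMPLIFIABLE)
  at R: ((y*b)*(3+6)) (not simplifiable)
  at RL: (y*b) (not simplifiable)
  at RR: (3+6) (SIMPLIFIABLE)
Found simplifiable subexpr at path LR: (0+b)
One SIMPLIFY step would give: (((2*b)*b)*((y*b)*(3+6)))
-> NOT in normal form.

Answer: no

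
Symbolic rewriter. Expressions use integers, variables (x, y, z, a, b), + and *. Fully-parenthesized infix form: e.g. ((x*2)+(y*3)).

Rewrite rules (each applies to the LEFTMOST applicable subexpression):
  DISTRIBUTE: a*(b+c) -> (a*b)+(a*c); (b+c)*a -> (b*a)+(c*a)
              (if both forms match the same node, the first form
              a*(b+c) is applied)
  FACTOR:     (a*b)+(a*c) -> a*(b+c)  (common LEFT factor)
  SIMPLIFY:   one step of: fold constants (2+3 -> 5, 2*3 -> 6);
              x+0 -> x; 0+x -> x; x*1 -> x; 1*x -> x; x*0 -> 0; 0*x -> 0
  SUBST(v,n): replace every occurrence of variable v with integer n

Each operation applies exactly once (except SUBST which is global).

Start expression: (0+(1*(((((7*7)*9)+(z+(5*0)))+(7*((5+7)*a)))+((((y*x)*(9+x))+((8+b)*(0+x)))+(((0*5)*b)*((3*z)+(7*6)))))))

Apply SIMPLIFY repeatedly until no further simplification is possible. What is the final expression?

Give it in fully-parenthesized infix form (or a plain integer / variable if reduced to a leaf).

Start: (0+(1*(((((7*7)*9)+(z+(5*0)))+(7*((5+7)*a)))+((((y*x)*(9+x))+((8+b)*(0+x)))+(((0*5)*b)*((3*z)+(7*6)))))))
Step 1: at root: (0+(1*(((((7*7)*9)+(z+(5*0)))+(7*((5+7)*a)))+((((y*x)*(9+x))+((8+b)*(0+x)))+(((0*5)*b)*((3*z)+(7*6))))))) -> (1*(((((7*7)*9)+(z+(5*0)))+(7*((5+7)*a)))+((((y*x)*(9+x))+((8+b)*(0+x)))+(((0*5)*b)*((3*z)+(7*6)))))); overall: (0+(1*(((((7*7)*9)+(z+(5*0)))+(7*((5+7)*a)))+((((y*x)*(9+x))+((8+b)*(0+x)))+(((0*5)*b)*((3*z)+(7*6))))))) -> (1*(((((7*7)*9)+(z+(5*0)))+(7*((5+7)*a)))+((((y*x)*(9+x))+((8+b)*(0+x)))+(((0*5)*b)*((3*z)+(7*6))))))
Step 2: at root: (1*(((((7*7)*9)+(z+(5*0)))+(7*((5+7)*a)))+((((y*x)*(9+x))+((8+b)*(0+x)))+(((0*5)*b)*((3*z)+(7*6)))))) -> (((((7*7)*9)+(z+(5*0)))+(7*((5+7)*a)))+((((y*x)*(9+x))+((8+b)*(0+x)))+(((0*5)*b)*((3*z)+(7*6))))); overall: (1*(((((7*7)*9)+(z+(5*0)))+(7*((5+7)*a)))+((((y*x)*(9+x))+((8+b)*(0+x)))+(((0*5)*b)*((3*z)+(7*6)))))) -> (((((7*7)*9)+(z+(5*0)))+(7*((5+7)*a)))+((((y*x)*(9+x))+((8+b)*(0+x)))+(((0*5)*b)*((3*z)+(7*6)))))
Step 3: at LLLL: (7*7) -> 49; overall: (((((7*7)*9)+(z+(5*0)))+(7*((5+7)*a)))+((((y*x)*(9+x))+((8+b)*(0+x)))+(((0*5)*b)*((3*z)+(7*6))))) -> ((((49*9)+(z+(5*0)))+(7*((5+7)*a)))+((((y*x)*(9+x))+((8+b)*(0+x)))+(((0*5)*b)*((3*z)+(7*6)))))
Step 4: at LLL: (49*9) -> 441; overall: ((((49*9)+(z+(5*0)))+(7*((5+7)*a)))+((((y*x)*(9+x))+((8+b)*(0+x)))+(((0*5)*b)*((3*z)+(7*6))))) -> (((441+(z+(5*0)))+(7*((5+7)*a)))+((((y*x)*(9+x))+((8+b)*(0+x)))+(((0*5)*b)*((3*z)+(7*6)))))
Step 5: at LLRR: (5*0) -> 0; overall: (((441+(z+(5*0)))+(7*((5+7)*a)))+((((y*x)*(9+x))+((8+b)*(0+x)))+(((0*5)*b)*((3*z)+(7*6))))) -> (((441+(z+0))+(7*((5+7)*a)))+((((y*x)*(9+x))+((8+b)*(0+x)))+(((0*5)*b)*((3*z)+(7*6)))))
Step 6: at LLR: (z+0) -> z; overall: (((441+(z+0))+(7*((5+7)*a)))+((((y*x)*(9+x))+((8+b)*(0+x)))+(((0*5)*b)*((3*z)+(7*6))))) -> (((441+z)+(7*((5+7)*a)))+((((y*x)*(9+x))+((8+b)*(0+x)))+(((0*5)*b)*((3*z)+(7*6)))))
Step 7: at LRRL: (5+7) -> 12; overall: (((441+z)+(7*((5+7)*a)))+((((y*x)*(9+x))+((8+b)*(0+x)))+(((0*5)*b)*((3*z)+(7*6))))) -> (((441+z)+(7*(12*a)))+((((y*x)*(9+x))+((8+b)*(0+x)))+(((0*5)*b)*((3*z)+(7*6)))))
Step 8: at RLRR: (0+x) -> x; overall: (((441+z)+(7*(12*a)))+((((y*x)*(9+x))+((8+b)*(0+x)))+(((0*5)*b)*((3*z)+(7*6))))) -> (((441+z)+(7*(12*a)))+((((y*x)*(9+x))+((8+b)*x))+(((0*5)*b)*((3*z)+(7*6)))))
Step 9: at RRLL: (0*5) -> 0; overall: (((441+z)+(7*(12*a)))+((((y*x)*(9+x))+((8+b)*x))+(((0*5)*b)*((3*z)+(7*6))))) -> (((441+z)+(7*(12*a)))+((((y*x)*(9+x))+((8+b)*x))+((0*b)*((3*z)+(7*6)))))
Step 10: at RRL: (0*b) -> 0; overall: (((441+z)+(7*(12*a)))+((((y*x)*(9+x))+((8+b)*x))+((0*b)*((3*z)+(7*6))))) -> (((441+z)+(7*(12*a)))+((((y*x)*(9+x))+((8+b)*x))+(0*((3*z)+(7*6)))))
Step 11: at RR: (0*((3*z)+(7*6))) -> 0; overall: (((441+z)+(7*(12*a)))+((((y*x)*(9+x))+((8+b)*x))+(0*((3*z)+(7*6))))) -> (((441+z)+(7*(12*a)))+((((y*x)*(9+x))+((8+b)*x))+0))
Step 12: at R: ((((y*x)*(9+x))+((8+b)*x))+0) -> (((y*x)*(9+x))+((8+b)*x)); overall: (((441+z)+(7*(12*a)))+((((y*x)*(9+x))+((8+b)*x))+0)) -> (((441+z)+(7*(12*a)))+(((y*x)*(9+x))+((8+b)*x)))
Fixed point: (((441+z)+(7*(12*a)))+(((y*x)*(9+x))+((8+b)*x)))

Answer: (((441+z)+(7*(12*a)))+(((y*x)*(9+x))+((8+b)*x)))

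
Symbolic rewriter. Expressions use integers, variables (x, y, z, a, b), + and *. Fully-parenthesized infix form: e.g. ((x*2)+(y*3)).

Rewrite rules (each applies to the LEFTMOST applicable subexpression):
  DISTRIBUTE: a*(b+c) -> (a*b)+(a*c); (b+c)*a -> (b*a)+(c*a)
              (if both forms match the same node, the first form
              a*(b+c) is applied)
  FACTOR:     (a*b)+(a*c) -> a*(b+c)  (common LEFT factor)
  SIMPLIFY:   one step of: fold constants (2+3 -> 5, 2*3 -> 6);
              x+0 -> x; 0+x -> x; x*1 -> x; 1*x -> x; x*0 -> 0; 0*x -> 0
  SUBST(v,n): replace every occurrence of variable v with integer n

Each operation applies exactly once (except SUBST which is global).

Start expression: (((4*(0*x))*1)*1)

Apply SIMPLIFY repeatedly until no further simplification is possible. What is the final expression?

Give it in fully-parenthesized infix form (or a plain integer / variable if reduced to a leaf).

Start: (((4*(0*x))*1)*1)
Step 1: at root: (((4*(0*x))*1)*1) -> ((4*(0*x))*1); overall: (((4*(0*x))*1)*1) -> ((4*(0*x))*1)
Step 2: at root: ((4*(0*x))*1) -> (4*(0*x)); overall: ((4*(0*x))*1) -> (4*(0*x))
Step 3: at R: (0*x) -> 0; overall: (4*(0*x)) -> (4*0)
Step 4: at root: (4*0) -> 0; overall: (4*0) -> 0
Fixed point: 0

Answer: 0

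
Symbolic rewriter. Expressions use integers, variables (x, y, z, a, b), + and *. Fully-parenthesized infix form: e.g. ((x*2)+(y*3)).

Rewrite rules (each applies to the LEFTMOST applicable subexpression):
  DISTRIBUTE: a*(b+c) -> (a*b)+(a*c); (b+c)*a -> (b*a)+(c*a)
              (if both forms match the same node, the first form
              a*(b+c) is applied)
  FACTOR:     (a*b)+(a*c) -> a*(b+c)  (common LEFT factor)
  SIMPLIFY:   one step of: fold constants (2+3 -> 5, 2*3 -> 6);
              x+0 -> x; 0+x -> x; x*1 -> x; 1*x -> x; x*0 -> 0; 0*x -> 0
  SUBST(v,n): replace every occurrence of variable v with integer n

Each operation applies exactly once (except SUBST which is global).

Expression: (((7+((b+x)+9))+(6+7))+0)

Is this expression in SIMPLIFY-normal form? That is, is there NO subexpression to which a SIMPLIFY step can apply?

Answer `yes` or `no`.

Expression: (((7+((b+x)+9))+(6+7))+0)
Scanning for simplifiable subexpressions (pre-order)...
  at root: (((7+((b+x)+9))+(6+7))+0) (SIMPLIFIABLE)
  at L: ((7+((b+x)+9))+(6+7)) (not simplifiable)
  at LL: (7+((b+x)+9)) (not simplifiable)
  at LLR: ((b+x)+9) (not simplifiable)
  at LLRL: (b+x) (not simplifiable)
  at LR: (6+7) (SIMPLIFIABLE)
Found simplifiable subexpr at path root: (((7+((b+x)+9))+(6+7))+0)
One SIMPLIFY step would give: ((7+((b+x)+9))+(6+7))
-> NOT in normal form.

Answer: no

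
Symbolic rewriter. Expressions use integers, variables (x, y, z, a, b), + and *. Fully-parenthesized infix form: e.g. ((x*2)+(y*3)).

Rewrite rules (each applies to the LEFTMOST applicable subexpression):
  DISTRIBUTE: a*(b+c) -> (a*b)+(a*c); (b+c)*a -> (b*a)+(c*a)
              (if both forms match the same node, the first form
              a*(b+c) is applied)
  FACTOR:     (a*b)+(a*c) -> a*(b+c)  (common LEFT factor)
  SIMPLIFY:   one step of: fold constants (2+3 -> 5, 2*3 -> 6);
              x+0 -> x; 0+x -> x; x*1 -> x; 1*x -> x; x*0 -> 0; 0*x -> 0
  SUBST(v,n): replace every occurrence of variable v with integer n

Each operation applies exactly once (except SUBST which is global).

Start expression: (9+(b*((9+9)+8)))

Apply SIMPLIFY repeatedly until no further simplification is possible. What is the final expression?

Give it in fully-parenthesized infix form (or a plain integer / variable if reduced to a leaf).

Answer: (9+(b*26))

Derivation:
Start: (9+(b*((9+9)+8)))
Step 1: at RRL: (9+9) -> 18; overall: (9+(b*((9+9)+8))) -> (9+(b*(18+8)))
Step 2: at RR: (18+8) -> 26; overall: (9+(b*(18+8))) -> (9+(b*26))
Fixed point: (9+(b*26))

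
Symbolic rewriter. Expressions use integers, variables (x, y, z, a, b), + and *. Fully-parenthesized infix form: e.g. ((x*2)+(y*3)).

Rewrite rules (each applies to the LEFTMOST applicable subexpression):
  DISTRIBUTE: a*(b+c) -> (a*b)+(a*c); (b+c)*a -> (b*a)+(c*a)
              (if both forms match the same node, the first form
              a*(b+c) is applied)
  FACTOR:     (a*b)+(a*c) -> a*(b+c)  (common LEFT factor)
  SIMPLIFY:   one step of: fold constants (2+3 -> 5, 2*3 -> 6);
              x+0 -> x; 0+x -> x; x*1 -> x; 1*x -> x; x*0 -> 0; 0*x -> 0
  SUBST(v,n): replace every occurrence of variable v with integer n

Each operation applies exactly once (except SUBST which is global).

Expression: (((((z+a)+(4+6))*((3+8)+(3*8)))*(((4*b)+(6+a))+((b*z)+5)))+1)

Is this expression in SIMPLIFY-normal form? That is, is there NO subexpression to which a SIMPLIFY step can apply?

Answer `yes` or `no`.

Answer: no

Derivation:
Expression: (((((z+a)+(4+6))*((3+8)+(3*8)))*(((4*b)+(6+a))+((b*z)+5)))+1)
Scanning for simplifiable subexpressions (pre-order)...
  at root: (((((z+a)+(4+6))*((3+8)+(3*8)))*(((4*b)+(6+a))+((b*z)+5)))+1) (not simplifiable)
  at L: ((((z+a)+(4+6))*((3+8)+(3*8)))*(((4*b)+(6+a))+((b*z)+5))) (not simplifiable)
  at LL: (((z+a)+(4+6))*((3+8)+(3*8))) (not simplifiable)
  at LLL: ((z+a)+(4+6)) (not simplifiable)
  at LLLL: (z+a) (not simplifiable)
  at LLLR: (4+6) (SIMPLIFIABLE)
  at LLR: ((3+8)+(3*8)) (not simplifiable)
  at LLRL: (3+8) (SIMPLIFIABLE)
  at LLRR: (3*8) (SIMPLIFIABLE)
  at LR: (((4*b)+(6+a))+((b*z)+5)) (not simplifiable)
  at LRL: ((4*b)+(6+a)) (not simplifiable)
  at LRLL: (4*b) (not simplifiable)
  at LRLR: (6+a) (not simplifiable)
  at LRR: ((b*z)+5) (not simplifiable)
  at LRRL: (b*z) (not simplifiable)
Found simplifiable subexpr at path LLLR: (4+6)
One SIMPLIFY step would give: (((((z+a)+10)*((3+8)+(3*8)))*(((4*b)+(6+a))+((b*z)+5)))+1)
-> NOT in normal form.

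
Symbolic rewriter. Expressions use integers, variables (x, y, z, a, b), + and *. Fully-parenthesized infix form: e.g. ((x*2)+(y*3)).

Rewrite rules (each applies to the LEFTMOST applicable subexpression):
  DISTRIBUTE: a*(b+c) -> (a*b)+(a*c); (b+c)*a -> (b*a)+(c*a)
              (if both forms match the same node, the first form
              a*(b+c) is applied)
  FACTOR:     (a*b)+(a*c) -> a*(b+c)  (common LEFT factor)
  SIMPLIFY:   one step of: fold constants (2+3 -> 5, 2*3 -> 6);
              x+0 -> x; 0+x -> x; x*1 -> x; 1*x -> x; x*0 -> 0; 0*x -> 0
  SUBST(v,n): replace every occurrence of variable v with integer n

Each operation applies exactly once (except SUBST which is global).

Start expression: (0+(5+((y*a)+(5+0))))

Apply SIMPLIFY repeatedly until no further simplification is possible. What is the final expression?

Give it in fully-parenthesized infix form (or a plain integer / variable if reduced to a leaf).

Answer: (5+((y*a)+5))

Derivation:
Start: (0+(5+((y*a)+(5+0))))
Step 1: at root: (0+(5+((y*a)+(5+0)))) -> (5+((y*a)+(5+0))); overall: (0+(5+((y*a)+(5+0)))) -> (5+((y*a)+(5+0)))
Step 2: at RR: (5+0) -> 5; overall: (5+((y*a)+(5+0))) -> (5+((y*a)+5))
Fixed point: (5+((y*a)+5))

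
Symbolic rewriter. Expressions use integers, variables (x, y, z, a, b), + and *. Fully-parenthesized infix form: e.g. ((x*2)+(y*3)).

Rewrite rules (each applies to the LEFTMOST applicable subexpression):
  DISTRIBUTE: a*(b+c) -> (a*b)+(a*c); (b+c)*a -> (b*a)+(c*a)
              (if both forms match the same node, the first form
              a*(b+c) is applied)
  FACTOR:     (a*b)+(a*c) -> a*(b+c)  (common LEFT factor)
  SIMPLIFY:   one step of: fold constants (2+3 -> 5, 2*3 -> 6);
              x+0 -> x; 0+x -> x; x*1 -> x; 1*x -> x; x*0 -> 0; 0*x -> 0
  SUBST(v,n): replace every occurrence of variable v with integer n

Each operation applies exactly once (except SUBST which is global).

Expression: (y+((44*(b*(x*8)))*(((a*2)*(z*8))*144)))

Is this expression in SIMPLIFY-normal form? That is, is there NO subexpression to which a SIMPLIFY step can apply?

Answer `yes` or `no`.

Answer: yes

Derivation:
Expression: (y+((44*(b*(x*8)))*(((a*2)*(z*8))*144)))
Scanning for simplifiable subexpressions (pre-order)...
  at root: (y+((44*(b*(x*8)))*(((a*2)*(z*8))*144))) (not simplifiable)
  at R: ((44*(b*(x*8)))*(((a*2)*(z*8))*144)) (not simplifiable)
  at RL: (44*(b*(x*8))) (not simplifiable)
  at RLR: (b*(x*8)) (not simplifiable)
  at RLRR: (x*8) (not simplifiable)
  at RR: (((a*2)*(z*8))*144) (not simplifiable)
  at RRL: ((a*2)*(z*8)) (not simplifiable)
  at RRLL: (a*2) (not simplifiable)
  at RRLR: (z*8) (not simplifiable)
Result: no simplifiable subexpression found -> normal form.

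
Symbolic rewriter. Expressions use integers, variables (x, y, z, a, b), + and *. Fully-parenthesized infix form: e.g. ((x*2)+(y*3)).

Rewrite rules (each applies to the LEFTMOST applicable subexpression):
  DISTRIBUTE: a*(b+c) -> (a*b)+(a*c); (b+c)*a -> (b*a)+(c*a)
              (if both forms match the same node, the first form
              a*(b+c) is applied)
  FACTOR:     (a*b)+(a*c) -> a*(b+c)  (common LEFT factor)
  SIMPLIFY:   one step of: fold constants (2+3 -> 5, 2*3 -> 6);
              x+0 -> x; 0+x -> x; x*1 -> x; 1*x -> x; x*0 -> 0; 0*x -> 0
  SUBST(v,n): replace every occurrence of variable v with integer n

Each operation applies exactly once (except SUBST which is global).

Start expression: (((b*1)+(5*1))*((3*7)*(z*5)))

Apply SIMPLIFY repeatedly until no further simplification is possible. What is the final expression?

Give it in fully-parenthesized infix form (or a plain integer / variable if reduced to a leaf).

Answer: ((b+5)*(21*(z*5)))

Derivation:
Start: (((b*1)+(5*1))*((3*7)*(z*5)))
Step 1: at LL: (b*1) -> b; overall: (((b*1)+(5*1))*((3*7)*(z*5))) -> ((b+(5*1))*((3*7)*(z*5)))
Step 2: at LR: (5*1) -> 5; overall: ((b+(5*1))*((3*7)*(z*5))) -> ((b+5)*((3*7)*(z*5)))
Step 3: at RL: (3*7) -> 21; overall: ((b+5)*((3*7)*(z*5))) -> ((b+5)*(21*(z*5)))
Fixed point: ((b+5)*(21*(z*5)))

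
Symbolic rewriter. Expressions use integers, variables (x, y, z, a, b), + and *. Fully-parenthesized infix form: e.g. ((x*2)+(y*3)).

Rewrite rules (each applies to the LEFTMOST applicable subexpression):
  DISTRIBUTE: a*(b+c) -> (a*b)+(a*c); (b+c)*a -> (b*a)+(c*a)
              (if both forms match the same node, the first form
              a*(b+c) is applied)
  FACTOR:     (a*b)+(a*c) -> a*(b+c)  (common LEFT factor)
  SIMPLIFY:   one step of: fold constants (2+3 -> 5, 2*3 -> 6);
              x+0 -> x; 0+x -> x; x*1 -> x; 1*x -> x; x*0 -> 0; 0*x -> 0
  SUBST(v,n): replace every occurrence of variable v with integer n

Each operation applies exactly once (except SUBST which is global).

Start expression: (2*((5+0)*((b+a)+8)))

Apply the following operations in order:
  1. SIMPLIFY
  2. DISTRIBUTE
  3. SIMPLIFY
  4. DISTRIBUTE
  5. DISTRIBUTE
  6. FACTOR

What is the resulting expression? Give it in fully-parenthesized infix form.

Start: (2*((5+0)*((b+a)+8)))
Apply SIMPLIFY at RL (target: (5+0)): (2*((5+0)*((b+a)+8))) -> (2*(5*((b+a)+8)))
Apply DISTRIBUTE at R (target: (5*((b+a)+8))): (2*(5*((b+a)+8))) -> (2*((5*(b+a))+(5*8)))
Apply SIMPLIFY at RR (target: (5*8)): (2*((5*(b+a))+(5*8))) -> (2*((5*(b+a))+40))
Apply DISTRIBUTE at root (target: (2*((5*(b+a))+40))): (2*((5*(b+a))+40)) -> ((2*(5*(b+a)))+(2*40))
Apply DISTRIBUTE at LR (target: (5*(b+a))): ((2*(5*(b+a)))+(2*40)) -> ((2*((5*b)+(5*a)))+(2*40))
Apply FACTOR at root (target: ((2*((5*b)+(5*a)))+(2*40))): ((2*((5*b)+(5*a)))+(2*40)) -> (2*(((5*b)+(5*a))+40))

Answer: (2*(((5*b)+(5*a))+40))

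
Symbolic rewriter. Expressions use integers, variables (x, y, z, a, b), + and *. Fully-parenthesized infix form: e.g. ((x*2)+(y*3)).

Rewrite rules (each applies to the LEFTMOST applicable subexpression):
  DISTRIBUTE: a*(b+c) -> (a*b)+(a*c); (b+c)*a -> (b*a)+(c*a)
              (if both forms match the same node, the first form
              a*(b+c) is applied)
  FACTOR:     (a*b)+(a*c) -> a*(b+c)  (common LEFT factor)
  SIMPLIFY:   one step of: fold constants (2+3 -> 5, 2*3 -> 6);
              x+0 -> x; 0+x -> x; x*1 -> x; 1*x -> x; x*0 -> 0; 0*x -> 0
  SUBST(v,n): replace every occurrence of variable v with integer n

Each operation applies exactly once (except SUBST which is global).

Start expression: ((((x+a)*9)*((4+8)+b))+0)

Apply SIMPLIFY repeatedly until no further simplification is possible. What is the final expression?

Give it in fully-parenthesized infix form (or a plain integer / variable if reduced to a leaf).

Start: ((((x+a)*9)*((4+8)+b))+0)
Step 1: at root: ((((x+a)*9)*((4+8)+b))+0) -> (((x+a)*9)*((4+8)+b)); overall: ((((x+a)*9)*((4+8)+b))+0) -> (((x+a)*9)*((4+8)+b))
Step 2: at RL: (4+8) -> 12; overall: (((x+a)*9)*((4+8)+b)) -> (((x+a)*9)*(12+b))
Fixed point: (((x+a)*9)*(12+b))

Answer: (((x+a)*9)*(12+b))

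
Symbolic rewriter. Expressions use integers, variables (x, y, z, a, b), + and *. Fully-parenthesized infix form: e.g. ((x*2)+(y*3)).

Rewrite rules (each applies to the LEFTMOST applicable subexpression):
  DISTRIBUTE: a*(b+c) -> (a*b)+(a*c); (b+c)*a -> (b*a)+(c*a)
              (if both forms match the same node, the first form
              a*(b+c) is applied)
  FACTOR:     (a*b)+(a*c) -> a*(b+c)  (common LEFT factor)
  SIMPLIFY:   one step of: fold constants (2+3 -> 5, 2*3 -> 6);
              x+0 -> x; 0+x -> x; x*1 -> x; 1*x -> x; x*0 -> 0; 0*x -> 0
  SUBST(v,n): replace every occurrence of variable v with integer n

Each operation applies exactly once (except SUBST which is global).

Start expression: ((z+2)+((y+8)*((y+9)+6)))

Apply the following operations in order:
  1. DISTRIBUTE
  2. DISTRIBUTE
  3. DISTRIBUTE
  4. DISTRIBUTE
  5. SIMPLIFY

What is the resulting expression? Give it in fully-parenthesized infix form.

Answer: ((z+2)+((((y*y)+(8*y))+((y*9)+72))+((y+8)*6)))

Derivation:
Start: ((z+2)+((y+8)*((y+9)+6)))
Apply DISTRIBUTE at R (target: ((y+8)*((y+9)+6))): ((z+2)+((y+8)*((y+9)+6))) -> ((z+2)+(((y+8)*(y+9))+((y+8)*6)))
Apply DISTRIBUTE at RL (target: ((y+8)*(y+9))): ((z+2)+(((y+8)*(y+9))+((y+8)*6))) -> ((z+2)+((((y+8)*y)+((y+8)*9))+((y+8)*6)))
Apply DISTRIBUTE at RLL (target: ((y+8)*y)): ((z+2)+((((y+8)*y)+((y+8)*9))+((y+8)*6))) -> ((z+2)+((((y*y)+(8*y))+((y+8)*9))+((y+8)*6)))
Apply DISTRIBUTE at RLR (target: ((y+8)*9)): ((z+2)+((((y*y)+(8*y))+((y+8)*9))+((y+8)*6))) -> ((z+2)+((((y*y)+(8*y))+((y*9)+(8*9)))+((y+8)*6)))
Apply SIMPLIFY at RLRR (target: (8*9)): ((z+2)+((((y*y)+(8*y))+((y*9)+(8*9)))+((y+8)*6))) -> ((z+2)+((((y*y)+(8*y))+((y*9)+72))+((y+8)*6)))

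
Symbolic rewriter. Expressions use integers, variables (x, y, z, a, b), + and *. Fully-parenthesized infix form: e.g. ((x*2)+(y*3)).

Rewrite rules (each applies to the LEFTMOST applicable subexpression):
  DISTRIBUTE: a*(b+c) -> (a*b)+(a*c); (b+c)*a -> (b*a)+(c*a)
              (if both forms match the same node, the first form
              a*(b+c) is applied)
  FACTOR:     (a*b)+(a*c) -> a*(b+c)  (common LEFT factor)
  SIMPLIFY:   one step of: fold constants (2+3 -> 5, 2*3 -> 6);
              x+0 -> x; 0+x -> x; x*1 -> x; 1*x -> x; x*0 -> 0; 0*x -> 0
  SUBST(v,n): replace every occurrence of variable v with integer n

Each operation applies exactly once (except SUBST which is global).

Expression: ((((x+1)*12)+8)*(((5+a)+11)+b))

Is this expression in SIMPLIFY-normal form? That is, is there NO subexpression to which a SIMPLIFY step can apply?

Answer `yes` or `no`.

Expression: ((((x+1)*12)+8)*(((5+a)+11)+b))
Scanning for simplifiable subexpressions (pre-order)...
  at root: ((((x+1)*12)+8)*(((5+a)+11)+b)) (not simplifiable)
  at L: (((x+1)*12)+8) (not simplifiable)
  at LL: ((x+1)*12) (not simplifiable)
  at LLL: (x+1) (not simplifiable)
  at R: (((5+a)+11)+b) (not simplifiable)
  at RL: ((5+a)+11) (not simplifiable)
  at RLL: (5+a) (not simplifiable)
Result: no simplifiable subexpression found -> normal form.

Answer: yes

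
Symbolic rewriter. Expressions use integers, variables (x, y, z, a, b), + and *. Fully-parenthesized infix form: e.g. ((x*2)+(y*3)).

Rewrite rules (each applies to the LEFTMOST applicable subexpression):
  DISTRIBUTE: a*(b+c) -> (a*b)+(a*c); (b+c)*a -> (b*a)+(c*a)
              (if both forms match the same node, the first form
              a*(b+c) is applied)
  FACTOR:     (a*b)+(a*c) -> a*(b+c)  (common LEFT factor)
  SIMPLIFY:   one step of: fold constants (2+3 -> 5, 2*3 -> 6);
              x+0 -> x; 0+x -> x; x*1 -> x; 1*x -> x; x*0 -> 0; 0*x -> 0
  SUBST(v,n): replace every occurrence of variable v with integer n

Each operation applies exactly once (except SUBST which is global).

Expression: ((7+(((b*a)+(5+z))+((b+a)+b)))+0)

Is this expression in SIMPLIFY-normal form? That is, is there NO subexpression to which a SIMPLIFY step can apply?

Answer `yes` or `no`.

Answer: no

Derivation:
Expression: ((7+(((b*a)+(5+z))+((b+a)+b)))+0)
Scanning for simplifiable subexpressions (pre-order)...
  at root: ((7+(((b*a)+(5+z))+((b+a)+b)))+0) (SIMPLIFIABLE)
  at L: (7+(((b*a)+(5+z))+((b+a)+b))) (not simplifiable)
  at LR: (((b*a)+(5+z))+((b+a)+b)) (not simplifiable)
  at LRL: ((b*a)+(5+z)) (not simplifiable)
  at LRLL: (b*a) (not simplifiable)
  at LRLR: (5+z) (not simplifiable)
  at LRR: ((b+a)+b) (not simplifiable)
  at LRRL: (b+a) (not simplifiable)
Found simplifiable subexpr at path root: ((7+(((b*a)+(5+z))+((b+a)+b)))+0)
One SIMPLIFY step would give: (7+(((b*a)+(5+z))+((b+a)+b)))
-> NOT in normal form.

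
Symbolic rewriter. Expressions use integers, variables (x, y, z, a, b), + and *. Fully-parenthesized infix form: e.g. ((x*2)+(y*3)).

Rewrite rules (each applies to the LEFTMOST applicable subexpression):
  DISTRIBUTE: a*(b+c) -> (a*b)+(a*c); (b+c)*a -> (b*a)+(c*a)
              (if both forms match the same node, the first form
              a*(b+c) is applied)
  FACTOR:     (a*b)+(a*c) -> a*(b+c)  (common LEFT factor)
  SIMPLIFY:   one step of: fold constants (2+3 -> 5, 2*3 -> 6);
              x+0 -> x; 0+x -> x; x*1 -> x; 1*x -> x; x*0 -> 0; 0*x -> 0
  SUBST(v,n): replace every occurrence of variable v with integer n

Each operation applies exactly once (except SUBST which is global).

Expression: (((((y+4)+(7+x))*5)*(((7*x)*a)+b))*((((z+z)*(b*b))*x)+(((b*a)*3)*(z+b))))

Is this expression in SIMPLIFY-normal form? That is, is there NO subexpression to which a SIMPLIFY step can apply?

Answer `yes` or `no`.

Expression: (((((y+4)+(7+x))*5)*(((7*x)*a)+b))*((((z+z)*(b*b))*x)+(((b*a)*3)*(z+b))))
Scanning for simplifiable subexpressions (pre-order)...
  at root: (((((y+4)+(7+x))*5)*(((7*x)*a)+b))*((((z+z)*(b*b))*x)+(((b*a)*3)*(z+b)))) (not simplifiable)
  at L: ((((y+4)+(7+x))*5)*(((7*x)*a)+b)) (not simplifiable)
  at LL: (((y+4)+(7+x))*5) (not simplifiable)
  at LLL: ((y+4)+(7+x)) (not simplifiable)
  at LLLL: (y+4) (not simplifiable)
  at LLLR: (7+x) (not simplifiable)
  at LR: (((7*x)*a)+b) (not simplifiable)
  at LRL: ((7*x)*a) (not simplifiable)
  at LRLL: (7*x) (not simplifiable)
  at R: ((((z+z)*(b*b))*x)+(((b*a)*3)*(z+b))) (not simplifiable)
  at RL: (((z+z)*(b*b))*x) (not simplifiable)
  at RLL: ((z+z)*(b*b)) (not simplifiable)
  at RLLL: (z+z) (not simplifiable)
  at RLLR: (b*b) (not simplifiable)
  at RR: (((b*a)*3)*(z+b)) (not simplifiable)
  at RRL: ((b*a)*3) (not simplifiable)
  at RRLL: (b*a) (not simplifiable)
  at RRR: (z+b) (not simplifiable)
Result: no simplifiable subexpression found -> normal form.

Answer: yes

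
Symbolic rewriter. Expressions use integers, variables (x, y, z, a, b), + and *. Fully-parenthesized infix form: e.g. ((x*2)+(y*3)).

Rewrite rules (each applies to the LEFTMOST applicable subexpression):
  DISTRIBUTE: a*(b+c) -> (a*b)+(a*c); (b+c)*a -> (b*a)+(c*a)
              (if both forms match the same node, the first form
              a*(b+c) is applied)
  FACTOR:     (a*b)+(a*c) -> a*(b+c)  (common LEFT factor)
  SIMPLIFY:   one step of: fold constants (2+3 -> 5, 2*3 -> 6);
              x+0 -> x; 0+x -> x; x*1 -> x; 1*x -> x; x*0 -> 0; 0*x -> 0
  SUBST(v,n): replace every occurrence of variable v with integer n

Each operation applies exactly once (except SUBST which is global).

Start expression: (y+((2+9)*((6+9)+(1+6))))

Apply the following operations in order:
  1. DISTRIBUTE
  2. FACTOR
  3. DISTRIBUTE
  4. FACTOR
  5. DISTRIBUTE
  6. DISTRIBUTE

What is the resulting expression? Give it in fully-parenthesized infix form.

Answer: (y+((((2+9)*6)+((2+9)*9))+((2+9)*(1+6))))

Derivation:
Start: (y+((2+9)*((6+9)+(1+6))))
Apply DISTRIBUTE at R (target: ((2+9)*((6+9)+(1+6)))): (y+((2+9)*((6+9)+(1+6)))) -> (y+(((2+9)*(6+9))+((2+9)*(1+6))))
Apply FACTOR at R (target: (((2+9)*(6+9))+((2+9)*(1+6)))): (y+(((2+9)*(6+9))+((2+9)*(1+6)))) -> (y+((2+9)*((6+9)+(1+6))))
Apply DISTRIBUTE at R (target: ((2+9)*((6+9)+(1+6)))): (y+((2+9)*((6+9)+(1+6)))) -> (y+(((2+9)*(6+9))+((2+9)*(1+6))))
Apply FACTOR at R (target: (((2+9)*(6+9))+((2+9)*(1+6)))): (y+(((2+9)*(6+9))+((2+9)*(1+6)))) -> (y+((2+9)*((6+9)+(1+6))))
Apply DISTRIBUTE at R (target: ((2+9)*((6+9)+(1+6)))): (y+((2+9)*((6+9)+(1+6)))) -> (y+(((2+9)*(6+9))+((2+9)*(1+6))))
Apply DISTRIBUTE at RL (target: ((2+9)*(6+9))): (y+(((2+9)*(6+9))+((2+9)*(1+6)))) -> (y+((((2+9)*6)+((2+9)*9))+((2+9)*(1+6))))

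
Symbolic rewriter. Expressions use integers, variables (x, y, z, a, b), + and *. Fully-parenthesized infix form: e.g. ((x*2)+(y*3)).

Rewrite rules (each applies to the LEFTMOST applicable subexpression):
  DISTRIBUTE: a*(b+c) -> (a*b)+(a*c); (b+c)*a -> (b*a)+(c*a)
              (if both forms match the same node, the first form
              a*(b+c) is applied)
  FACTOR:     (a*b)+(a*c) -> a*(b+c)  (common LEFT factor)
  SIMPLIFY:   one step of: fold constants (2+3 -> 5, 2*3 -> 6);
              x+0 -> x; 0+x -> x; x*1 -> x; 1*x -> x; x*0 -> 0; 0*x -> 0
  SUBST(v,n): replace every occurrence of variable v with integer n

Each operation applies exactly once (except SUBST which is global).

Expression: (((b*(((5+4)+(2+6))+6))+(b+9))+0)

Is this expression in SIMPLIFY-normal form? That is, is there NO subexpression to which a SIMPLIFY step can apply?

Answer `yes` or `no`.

Answer: no

Derivation:
Expression: (((b*(((5+4)+(2+6))+6))+(b+9))+0)
Scanning for simplifiable subexpressions (pre-order)...
  at root: (((b*(((5+4)+(2+6))+6))+(b+9))+0) (SIMPLIFIABLE)
  at L: ((b*(((5+4)+(2+6))+6))+(b+9)) (not simplifiable)
  at LL: (b*(((5+4)+(2+6))+6)) (not simplifiable)
  at LLR: (((5+4)+(2+6))+6) (not simplifiable)
  at LLRL: ((5+4)+(2+6)) (not simplifiable)
  at LLRLL: (5+4) (SIMPLIFIABLE)
  at LLRLR: (2+6) (SIMPLIFIABLE)
  at LR: (b+9) (not simplifiable)
Found simplifiable subexpr at path root: (((b*(((5+4)+(2+6))+6))+(b+9))+0)
One SIMPLIFY step would give: ((b*(((5+4)+(2+6))+6))+(b+9))
-> NOT in normal form.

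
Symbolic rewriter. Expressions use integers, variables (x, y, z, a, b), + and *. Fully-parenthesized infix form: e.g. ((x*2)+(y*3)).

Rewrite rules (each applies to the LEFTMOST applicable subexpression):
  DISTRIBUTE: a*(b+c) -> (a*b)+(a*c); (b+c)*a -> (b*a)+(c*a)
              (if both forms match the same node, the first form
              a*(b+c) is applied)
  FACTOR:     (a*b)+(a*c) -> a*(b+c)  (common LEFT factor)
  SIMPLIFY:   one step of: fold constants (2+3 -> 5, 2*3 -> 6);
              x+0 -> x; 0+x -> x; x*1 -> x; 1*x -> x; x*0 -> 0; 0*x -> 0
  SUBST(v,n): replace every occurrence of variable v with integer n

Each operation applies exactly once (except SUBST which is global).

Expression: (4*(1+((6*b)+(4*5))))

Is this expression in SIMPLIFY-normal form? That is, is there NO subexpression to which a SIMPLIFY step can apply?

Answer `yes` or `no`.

Expression: (4*(1+((6*b)+(4*5))))
Scanning for simplifiable subexpressions (pre-order)...
  at root: (4*(1+((6*b)+(4*5)))) (not simplifiable)
  at R: (1+((6*b)+(4*5))) (not simplifiable)
  at RR: ((6*b)+(4*5)) (not simplifiable)
  at RRL: (6*b) (not simplifiable)
  at RRR: (4*5) (SIMPLIFIABLE)
Found simplifiable subexpr at path RRR: (4*5)
One SIMPLIFY step would give: (4*(1+((6*b)+20)))
-> NOT in normal form.

Answer: no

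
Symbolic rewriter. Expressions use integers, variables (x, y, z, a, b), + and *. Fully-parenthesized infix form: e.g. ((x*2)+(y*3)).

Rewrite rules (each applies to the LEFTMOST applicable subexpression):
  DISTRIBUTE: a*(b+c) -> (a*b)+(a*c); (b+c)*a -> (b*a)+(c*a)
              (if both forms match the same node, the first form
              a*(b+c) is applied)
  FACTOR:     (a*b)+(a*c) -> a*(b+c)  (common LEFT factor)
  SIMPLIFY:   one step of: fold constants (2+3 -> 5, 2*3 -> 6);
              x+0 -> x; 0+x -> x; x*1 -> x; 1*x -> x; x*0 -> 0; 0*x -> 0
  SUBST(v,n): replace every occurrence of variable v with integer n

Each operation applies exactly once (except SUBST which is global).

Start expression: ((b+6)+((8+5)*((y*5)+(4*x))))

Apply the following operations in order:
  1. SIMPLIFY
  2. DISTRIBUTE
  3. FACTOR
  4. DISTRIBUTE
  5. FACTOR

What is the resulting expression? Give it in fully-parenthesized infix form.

Start: ((b+6)+((8+5)*((y*5)+(4*x))))
Apply SIMPLIFY at RL (target: (8+5)): ((b+6)+((8+5)*((y*5)+(4*x)))) -> ((b+6)+(13*((y*5)+(4*x))))
Apply DISTRIBUTE at R (target: (13*((y*5)+(4*x)))): ((b+6)+(13*((y*5)+(4*x)))) -> ((b+6)+((13*(y*5))+(13*(4*x))))
Apply FACTOR at R (target: ((13*(y*5))+(13*(4*x)))): ((b+6)+((13*(y*5))+(13*(4*x)))) -> ((b+6)+(13*((y*5)+(4*x))))
Apply DISTRIBUTE at R (target: (13*((y*5)+(4*x)))): ((b+6)+(13*((y*5)+(4*x)))) -> ((b+6)+((13*(y*5))+(13*(4*x))))
Apply FACTOR at R (target: ((13*(y*5))+(13*(4*x)))): ((b+6)+((13*(y*5))+(13*(4*x)))) -> ((b+6)+(13*((y*5)+(4*x))))

Answer: ((b+6)+(13*((y*5)+(4*x))))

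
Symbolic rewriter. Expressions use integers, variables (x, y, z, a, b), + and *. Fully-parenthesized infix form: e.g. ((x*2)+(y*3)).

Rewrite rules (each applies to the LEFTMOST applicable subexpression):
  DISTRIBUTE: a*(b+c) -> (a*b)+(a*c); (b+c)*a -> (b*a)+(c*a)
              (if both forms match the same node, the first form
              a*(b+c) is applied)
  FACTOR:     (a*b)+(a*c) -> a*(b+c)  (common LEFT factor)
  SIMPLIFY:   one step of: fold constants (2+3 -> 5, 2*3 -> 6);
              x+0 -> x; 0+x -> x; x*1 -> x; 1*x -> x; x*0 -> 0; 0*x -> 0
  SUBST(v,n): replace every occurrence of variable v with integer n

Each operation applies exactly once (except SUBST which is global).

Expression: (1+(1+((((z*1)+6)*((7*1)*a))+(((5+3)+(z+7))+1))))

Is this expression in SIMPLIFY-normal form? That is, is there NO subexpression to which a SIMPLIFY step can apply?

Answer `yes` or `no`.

Expression: (1+(1+((((z*1)+6)*((7*1)*a))+(((5+3)+(z+7))+1))))
Scanning for simplifiable subexpressions (pre-order)...
  at root: (1+(1+((((z*1)+6)*((7*1)*a))+(((5+3)+(z+7))+1)))) (not simplifiable)
  at R: (1+((((z*1)+6)*((7*1)*a))+(((5+3)+(z+7))+1))) (not simplifiable)
  at RR: ((((z*1)+6)*((7*1)*a))+(((5+3)+(z+7))+1)) (not simplifiable)
  at RRL: (((z*1)+6)*((7*1)*a)) (not simplifiable)
  at RRLL: ((z*1)+6) (not simplifiable)
  at RRLLL: (z*1) (SIMPLIFIABLE)
  at RRLR: ((7*1)*a) (not simplifiable)
  at RRLRL: (7*1) (SIMPLIFIABLE)
  at RRR: (((5+3)+(z+7))+1) (not simplifiable)
  at RRRL: ((5+3)+(z+7)) (not simplifiable)
  at RRRLL: (5+3) (SIMPLIFIABLE)
  at RRRLR: (z+7) (not simplifiable)
Found simplifiable subexpr at path RRLLL: (z*1)
One SIMPLIFY step would give: (1+(1+(((z+6)*((7*1)*a))+(((5+3)+(z+7))+1))))
-> NOT in normal form.

Answer: no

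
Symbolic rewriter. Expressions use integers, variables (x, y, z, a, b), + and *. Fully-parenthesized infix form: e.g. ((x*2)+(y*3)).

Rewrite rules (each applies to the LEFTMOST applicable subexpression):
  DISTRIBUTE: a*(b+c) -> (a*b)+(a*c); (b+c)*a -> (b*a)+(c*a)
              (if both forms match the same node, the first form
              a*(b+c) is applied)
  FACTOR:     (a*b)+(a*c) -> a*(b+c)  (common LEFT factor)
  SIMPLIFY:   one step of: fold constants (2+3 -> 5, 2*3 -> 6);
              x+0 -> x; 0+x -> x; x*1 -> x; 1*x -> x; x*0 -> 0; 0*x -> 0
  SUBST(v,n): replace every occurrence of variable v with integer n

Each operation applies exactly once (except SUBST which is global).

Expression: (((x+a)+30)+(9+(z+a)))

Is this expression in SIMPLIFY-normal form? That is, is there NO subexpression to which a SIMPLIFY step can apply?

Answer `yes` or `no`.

Answer: yes

Derivation:
Expression: (((x+a)+30)+(9+(z+a)))
Scanning for simplifiable subexpressions (pre-order)...
  at root: (((x+a)+30)+(9+(z+a))) (not simplifiable)
  at L: ((x+a)+30) (not simplifiable)
  at LL: (x+a) (not simplifiable)
  at R: (9+(z+a)) (not simplifiable)
  at RR: (z+a) (not simplifiable)
Result: no simplifiable subexpression found -> normal form.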